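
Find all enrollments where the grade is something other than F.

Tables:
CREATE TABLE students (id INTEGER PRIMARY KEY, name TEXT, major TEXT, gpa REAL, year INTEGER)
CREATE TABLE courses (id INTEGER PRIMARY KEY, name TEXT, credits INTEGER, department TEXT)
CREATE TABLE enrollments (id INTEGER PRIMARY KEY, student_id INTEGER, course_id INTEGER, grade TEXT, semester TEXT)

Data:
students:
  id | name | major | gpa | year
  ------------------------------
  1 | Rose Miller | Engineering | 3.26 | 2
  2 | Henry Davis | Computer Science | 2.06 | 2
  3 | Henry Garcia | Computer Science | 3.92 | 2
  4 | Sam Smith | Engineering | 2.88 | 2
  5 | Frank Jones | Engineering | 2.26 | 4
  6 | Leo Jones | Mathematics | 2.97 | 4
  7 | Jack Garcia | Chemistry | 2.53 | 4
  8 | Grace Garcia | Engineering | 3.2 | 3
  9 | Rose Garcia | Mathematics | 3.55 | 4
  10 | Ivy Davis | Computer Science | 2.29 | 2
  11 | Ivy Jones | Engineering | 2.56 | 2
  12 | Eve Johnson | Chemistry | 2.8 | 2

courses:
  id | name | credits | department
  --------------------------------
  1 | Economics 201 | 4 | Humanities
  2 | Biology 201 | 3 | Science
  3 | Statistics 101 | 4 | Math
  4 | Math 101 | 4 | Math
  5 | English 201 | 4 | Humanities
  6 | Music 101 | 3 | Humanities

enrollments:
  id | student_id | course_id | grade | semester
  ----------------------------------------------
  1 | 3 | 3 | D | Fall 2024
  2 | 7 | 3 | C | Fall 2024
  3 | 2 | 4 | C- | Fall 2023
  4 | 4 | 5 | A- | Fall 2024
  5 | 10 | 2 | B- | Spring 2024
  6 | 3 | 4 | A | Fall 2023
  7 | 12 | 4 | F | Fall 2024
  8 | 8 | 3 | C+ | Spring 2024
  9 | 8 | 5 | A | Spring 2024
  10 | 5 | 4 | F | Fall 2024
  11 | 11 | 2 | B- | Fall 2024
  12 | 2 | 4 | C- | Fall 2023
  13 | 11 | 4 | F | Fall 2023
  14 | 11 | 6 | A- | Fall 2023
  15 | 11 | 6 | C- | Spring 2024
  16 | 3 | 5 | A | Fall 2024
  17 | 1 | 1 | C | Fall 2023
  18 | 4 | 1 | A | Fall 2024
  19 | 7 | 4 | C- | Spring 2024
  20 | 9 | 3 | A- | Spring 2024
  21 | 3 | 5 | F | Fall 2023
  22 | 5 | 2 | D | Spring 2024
SELECT id, grade FROM enrollments WHERE grade <> 'F'

Execution result:
id | grade
1 | D
2 | C
3 | C-
4 | A-
5 | B-
6 | A
8 | C+
9 | A
11 | B-
12 | C-
14 | A-
15 | C-
16 | A
17 | C
18 | A
19 | C-
20 | A-
22 | D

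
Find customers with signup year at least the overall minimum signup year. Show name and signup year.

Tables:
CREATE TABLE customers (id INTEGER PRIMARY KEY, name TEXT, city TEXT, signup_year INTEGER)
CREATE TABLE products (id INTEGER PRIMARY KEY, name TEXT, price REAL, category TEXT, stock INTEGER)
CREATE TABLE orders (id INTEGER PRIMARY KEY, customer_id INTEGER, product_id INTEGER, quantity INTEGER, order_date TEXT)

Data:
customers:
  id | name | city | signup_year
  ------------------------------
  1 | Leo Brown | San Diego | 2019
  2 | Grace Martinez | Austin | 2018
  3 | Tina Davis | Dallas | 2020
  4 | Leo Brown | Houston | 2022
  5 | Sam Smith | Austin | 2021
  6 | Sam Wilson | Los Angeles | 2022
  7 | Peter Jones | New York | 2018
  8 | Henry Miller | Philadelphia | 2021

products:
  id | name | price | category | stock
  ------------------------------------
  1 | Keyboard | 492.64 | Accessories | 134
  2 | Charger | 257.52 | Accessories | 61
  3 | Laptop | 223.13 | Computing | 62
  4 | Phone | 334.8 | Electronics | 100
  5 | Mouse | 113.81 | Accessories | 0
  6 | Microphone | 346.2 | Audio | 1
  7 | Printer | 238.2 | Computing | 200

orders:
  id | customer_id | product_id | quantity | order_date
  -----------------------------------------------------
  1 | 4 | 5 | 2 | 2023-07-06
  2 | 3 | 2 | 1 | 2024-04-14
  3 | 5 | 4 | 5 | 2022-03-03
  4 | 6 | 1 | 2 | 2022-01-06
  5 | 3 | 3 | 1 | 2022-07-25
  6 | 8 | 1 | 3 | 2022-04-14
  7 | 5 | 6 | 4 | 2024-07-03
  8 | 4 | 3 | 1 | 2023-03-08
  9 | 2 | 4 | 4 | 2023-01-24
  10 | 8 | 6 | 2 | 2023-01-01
SELECT name, signup_year FROM customers WHERE signup_year >= (SELECT MIN(signup_year) FROM customers)

Execution result:
name | signup_year
Leo Brown | 2019
Grace Martinez | 2018
Tina Davis | 2020
Leo Brown | 2022
Sam Smith | 2021
Sam Wilson | 2022
Peter Jones | 2018
Henry Miller | 2021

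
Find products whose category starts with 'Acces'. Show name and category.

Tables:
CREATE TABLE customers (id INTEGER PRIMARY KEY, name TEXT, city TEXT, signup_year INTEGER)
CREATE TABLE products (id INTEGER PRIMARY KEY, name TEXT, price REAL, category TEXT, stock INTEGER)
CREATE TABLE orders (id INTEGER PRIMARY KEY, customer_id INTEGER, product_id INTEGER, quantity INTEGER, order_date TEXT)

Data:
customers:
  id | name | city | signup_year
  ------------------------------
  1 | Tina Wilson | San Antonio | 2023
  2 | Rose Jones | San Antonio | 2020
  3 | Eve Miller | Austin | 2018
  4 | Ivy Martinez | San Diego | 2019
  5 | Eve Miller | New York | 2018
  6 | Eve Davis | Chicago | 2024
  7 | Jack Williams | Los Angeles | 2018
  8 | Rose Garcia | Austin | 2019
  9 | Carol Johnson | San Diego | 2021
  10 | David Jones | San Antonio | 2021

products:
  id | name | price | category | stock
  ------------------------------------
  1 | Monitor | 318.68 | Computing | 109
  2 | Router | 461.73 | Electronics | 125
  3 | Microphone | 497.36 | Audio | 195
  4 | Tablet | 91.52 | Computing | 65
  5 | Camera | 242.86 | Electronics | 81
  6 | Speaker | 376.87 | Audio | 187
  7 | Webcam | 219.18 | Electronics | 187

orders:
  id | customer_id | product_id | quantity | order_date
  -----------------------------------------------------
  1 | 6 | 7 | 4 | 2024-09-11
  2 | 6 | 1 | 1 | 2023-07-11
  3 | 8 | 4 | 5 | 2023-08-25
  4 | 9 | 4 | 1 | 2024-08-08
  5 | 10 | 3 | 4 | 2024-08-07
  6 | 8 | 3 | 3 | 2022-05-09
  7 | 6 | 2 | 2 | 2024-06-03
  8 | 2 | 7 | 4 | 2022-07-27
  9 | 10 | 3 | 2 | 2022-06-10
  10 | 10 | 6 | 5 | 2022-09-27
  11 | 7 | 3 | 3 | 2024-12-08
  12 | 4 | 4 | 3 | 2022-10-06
SELECT name, category FROM products WHERE category LIKE 'Acces%'

Execution result:
(no rows)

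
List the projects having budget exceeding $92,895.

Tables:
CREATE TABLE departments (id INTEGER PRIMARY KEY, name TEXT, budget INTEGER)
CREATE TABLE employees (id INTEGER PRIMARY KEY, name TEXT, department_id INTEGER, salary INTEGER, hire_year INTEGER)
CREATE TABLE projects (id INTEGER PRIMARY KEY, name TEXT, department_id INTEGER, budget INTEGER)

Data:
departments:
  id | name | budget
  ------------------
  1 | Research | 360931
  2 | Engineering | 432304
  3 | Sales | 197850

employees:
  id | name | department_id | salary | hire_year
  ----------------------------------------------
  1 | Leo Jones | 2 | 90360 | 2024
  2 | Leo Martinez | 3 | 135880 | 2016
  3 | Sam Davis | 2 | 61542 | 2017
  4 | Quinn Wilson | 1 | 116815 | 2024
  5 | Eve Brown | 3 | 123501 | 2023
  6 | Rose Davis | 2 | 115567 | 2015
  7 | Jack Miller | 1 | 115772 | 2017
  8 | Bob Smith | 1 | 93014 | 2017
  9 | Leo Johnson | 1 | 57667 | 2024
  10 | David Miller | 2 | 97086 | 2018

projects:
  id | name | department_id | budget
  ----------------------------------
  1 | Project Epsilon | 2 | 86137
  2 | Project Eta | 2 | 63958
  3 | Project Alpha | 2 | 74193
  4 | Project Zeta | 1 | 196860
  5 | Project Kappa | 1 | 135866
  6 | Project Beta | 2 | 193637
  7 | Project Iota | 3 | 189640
SELECT name, budget FROM projects WHERE budget > 92895

Execution result:
name | budget
Project Zeta | 196860
Project Kappa | 135866
Project Beta | 193637
Project Iota | 189640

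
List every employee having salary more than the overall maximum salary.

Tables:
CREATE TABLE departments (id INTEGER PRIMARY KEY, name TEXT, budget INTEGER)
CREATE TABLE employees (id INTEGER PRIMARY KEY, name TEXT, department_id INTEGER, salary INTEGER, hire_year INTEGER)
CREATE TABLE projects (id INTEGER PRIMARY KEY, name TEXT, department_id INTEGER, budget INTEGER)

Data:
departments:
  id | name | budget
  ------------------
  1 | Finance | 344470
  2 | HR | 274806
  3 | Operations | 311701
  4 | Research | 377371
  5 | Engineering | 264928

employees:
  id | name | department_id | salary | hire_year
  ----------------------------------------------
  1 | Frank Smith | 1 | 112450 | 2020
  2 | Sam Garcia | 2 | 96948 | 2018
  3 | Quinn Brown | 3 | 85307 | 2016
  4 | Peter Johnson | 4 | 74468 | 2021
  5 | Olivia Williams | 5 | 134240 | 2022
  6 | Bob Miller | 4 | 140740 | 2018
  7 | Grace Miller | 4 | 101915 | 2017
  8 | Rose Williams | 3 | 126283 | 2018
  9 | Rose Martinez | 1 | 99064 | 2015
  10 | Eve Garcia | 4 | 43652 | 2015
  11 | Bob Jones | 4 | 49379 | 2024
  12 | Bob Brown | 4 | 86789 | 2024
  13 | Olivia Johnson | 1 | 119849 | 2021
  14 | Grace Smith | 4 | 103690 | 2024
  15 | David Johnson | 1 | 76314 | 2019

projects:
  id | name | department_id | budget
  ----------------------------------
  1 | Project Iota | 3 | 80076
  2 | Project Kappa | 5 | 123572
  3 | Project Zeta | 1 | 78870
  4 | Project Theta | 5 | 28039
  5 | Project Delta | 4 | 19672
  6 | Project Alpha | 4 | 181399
SELECT name, salary FROM employees WHERE salary > (SELECT MAX(salary) FROM employees)

Execution result:
(no rows)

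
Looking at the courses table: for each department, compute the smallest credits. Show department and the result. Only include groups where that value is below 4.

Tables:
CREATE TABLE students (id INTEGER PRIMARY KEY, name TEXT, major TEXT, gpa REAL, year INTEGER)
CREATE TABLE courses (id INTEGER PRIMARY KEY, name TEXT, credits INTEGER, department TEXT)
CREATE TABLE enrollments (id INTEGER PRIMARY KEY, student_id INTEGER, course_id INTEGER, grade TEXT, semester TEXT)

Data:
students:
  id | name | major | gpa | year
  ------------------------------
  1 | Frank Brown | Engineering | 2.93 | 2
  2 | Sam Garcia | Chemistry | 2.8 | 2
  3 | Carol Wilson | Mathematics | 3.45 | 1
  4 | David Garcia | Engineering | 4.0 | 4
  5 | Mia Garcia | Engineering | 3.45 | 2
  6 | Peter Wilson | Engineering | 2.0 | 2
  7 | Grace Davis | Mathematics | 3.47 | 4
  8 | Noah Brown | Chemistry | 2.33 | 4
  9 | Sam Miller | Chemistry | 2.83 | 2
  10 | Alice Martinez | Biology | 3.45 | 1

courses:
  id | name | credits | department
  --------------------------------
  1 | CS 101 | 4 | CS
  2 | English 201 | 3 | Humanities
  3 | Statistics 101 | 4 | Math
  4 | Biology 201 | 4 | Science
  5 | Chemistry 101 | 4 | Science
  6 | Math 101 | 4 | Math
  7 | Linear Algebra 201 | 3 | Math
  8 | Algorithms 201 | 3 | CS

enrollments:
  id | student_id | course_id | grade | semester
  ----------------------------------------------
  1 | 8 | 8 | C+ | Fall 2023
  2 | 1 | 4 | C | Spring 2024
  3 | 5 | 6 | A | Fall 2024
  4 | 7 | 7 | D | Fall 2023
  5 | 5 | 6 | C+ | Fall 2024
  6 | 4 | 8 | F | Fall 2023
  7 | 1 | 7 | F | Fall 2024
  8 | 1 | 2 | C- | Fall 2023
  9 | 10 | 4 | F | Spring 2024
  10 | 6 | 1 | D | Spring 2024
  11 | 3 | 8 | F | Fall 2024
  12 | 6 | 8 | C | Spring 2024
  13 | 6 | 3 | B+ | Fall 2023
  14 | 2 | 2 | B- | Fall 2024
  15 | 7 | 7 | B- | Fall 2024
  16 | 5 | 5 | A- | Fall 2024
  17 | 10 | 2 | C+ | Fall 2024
SELECT department, MIN(credits) AS min_credits FROM courses GROUP BY department HAVING MIN(credits) < 4

Execution result:
department | min_credits
CS | 3
Humanities | 3
Math | 3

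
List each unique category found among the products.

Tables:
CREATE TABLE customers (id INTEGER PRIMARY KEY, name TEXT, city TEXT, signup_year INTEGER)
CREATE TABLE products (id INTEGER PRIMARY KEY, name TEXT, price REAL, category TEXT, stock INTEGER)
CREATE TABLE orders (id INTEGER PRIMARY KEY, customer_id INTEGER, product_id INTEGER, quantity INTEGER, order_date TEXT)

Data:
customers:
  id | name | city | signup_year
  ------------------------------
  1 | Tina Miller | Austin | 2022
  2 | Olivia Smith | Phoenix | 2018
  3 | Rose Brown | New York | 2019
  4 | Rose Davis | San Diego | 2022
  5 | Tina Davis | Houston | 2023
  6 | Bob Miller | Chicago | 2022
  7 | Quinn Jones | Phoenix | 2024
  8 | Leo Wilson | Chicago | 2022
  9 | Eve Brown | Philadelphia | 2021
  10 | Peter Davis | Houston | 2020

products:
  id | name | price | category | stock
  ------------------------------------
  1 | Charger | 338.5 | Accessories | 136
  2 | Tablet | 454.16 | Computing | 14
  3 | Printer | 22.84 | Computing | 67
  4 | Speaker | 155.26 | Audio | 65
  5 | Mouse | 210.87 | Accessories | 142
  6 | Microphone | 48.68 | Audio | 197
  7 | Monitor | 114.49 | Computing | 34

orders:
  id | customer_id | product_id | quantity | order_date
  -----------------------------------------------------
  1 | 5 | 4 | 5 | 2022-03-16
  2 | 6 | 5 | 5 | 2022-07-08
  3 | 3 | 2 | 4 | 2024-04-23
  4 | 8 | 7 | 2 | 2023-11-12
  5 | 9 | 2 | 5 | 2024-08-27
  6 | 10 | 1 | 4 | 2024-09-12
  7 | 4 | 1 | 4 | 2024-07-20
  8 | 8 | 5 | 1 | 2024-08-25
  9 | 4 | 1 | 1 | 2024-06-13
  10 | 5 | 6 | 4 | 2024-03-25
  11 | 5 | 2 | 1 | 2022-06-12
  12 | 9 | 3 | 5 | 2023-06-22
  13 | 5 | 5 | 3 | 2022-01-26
SELECT DISTINCT category FROM products

Execution result:
category
Accessories
Computing
Audio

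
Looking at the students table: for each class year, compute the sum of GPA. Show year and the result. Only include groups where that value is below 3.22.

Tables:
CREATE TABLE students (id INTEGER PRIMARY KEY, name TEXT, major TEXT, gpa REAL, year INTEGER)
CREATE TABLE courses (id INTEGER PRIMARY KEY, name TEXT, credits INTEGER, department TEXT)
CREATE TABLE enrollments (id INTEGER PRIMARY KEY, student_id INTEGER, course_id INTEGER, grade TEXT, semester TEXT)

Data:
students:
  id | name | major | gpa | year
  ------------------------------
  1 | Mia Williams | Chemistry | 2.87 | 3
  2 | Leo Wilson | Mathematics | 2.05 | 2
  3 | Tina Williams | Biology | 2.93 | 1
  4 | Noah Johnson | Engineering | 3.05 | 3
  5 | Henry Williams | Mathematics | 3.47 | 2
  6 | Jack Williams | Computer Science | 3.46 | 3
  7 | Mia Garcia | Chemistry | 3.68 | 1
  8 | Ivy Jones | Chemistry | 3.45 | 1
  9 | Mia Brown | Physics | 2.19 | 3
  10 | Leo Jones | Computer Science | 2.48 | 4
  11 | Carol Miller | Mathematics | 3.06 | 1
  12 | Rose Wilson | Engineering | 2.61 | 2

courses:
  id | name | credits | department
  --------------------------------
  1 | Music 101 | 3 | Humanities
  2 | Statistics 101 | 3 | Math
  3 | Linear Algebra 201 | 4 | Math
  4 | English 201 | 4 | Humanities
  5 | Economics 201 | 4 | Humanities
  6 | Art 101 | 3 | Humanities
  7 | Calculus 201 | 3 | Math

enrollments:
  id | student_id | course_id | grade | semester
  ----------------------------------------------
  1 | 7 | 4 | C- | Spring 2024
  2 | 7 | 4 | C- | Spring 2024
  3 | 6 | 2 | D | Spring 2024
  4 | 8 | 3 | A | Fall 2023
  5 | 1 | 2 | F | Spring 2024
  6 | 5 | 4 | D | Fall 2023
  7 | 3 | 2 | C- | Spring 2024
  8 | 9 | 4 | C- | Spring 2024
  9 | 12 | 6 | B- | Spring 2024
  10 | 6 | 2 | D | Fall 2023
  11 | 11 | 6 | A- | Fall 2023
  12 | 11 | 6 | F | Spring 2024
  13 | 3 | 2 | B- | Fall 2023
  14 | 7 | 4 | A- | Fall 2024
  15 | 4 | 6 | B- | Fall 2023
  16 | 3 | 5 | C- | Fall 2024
SELECT year, SUM(gpa) AS sum_gpa FROM students GROUP BY year HAVING SUM(gpa) < 3.22

Execution result:
year | sum_gpa
4 | 2.48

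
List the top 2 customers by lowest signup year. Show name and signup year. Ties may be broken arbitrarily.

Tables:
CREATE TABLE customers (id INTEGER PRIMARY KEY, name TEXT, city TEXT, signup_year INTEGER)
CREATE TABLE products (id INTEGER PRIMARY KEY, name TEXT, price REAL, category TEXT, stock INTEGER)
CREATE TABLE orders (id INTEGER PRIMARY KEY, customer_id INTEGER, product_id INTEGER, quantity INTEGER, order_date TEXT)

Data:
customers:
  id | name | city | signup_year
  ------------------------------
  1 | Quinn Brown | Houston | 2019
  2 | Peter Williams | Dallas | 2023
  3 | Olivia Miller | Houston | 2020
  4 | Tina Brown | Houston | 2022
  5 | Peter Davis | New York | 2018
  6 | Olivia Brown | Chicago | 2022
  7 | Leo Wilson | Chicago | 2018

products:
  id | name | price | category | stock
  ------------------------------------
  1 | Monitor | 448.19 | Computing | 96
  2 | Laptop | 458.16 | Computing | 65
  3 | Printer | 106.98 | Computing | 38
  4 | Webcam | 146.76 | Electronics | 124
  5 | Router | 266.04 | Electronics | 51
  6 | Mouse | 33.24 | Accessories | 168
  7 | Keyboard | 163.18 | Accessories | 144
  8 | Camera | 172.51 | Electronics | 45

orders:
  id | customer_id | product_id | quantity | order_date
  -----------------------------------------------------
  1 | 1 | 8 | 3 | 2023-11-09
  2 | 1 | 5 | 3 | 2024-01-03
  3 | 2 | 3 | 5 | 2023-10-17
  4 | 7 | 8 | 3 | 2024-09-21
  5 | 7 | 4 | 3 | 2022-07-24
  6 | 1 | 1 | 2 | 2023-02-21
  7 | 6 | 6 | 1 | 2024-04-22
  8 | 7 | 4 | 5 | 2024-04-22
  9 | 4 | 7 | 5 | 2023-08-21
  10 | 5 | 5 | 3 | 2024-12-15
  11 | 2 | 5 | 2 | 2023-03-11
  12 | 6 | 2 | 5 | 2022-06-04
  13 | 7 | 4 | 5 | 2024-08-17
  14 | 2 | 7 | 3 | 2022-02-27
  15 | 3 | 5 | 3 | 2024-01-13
SELECT name, signup_year FROM customers ORDER BY signup_year ASC LIMIT 2

Execution result:
name | signup_year
Peter Davis | 2018
Leo Wilson | 2018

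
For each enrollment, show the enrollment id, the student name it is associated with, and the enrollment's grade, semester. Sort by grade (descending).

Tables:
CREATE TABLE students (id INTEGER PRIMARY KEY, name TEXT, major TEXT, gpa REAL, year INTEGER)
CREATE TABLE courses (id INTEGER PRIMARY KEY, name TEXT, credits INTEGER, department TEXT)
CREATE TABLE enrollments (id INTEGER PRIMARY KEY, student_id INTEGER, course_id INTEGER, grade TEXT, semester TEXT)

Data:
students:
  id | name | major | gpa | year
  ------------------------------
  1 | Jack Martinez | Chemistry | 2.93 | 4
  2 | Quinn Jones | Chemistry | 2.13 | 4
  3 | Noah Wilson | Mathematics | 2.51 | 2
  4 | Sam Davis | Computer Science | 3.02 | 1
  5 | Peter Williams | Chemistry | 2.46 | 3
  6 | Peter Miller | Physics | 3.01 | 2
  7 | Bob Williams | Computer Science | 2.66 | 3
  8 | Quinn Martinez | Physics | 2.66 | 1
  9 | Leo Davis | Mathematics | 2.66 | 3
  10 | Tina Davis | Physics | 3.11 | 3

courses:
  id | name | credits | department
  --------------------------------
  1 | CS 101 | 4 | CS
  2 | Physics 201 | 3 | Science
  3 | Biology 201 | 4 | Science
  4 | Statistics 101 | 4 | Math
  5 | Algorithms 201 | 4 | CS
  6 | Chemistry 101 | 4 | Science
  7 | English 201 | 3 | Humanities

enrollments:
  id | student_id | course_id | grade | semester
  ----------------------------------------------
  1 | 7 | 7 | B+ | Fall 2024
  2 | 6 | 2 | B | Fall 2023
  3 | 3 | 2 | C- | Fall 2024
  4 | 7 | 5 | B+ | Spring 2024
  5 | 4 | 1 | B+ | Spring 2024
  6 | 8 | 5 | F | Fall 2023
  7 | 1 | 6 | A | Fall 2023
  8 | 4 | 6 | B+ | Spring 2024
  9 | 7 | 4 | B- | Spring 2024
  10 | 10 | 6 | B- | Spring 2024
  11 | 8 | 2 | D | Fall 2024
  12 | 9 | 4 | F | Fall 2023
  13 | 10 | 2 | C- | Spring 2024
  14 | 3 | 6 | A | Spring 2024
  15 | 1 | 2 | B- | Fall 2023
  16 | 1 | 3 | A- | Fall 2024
SELECT c.id, p.name AS student, c.grade, c.semester FROM enrollments c JOIN students p ON c.student_id = p.id ORDER BY c.grade DESC

Execution result:
id | student | grade | semester
6 | Quinn Martinez | F | Fall 2023
12 | Leo Davis | F | Fall 2023
11 | Quinn Martinez | D | Fall 2024
3 | Noah Wilson | C- | Fall 2024
13 | Tina Davis | C- | Spring 2024
9 | Bob Williams | B- | Spring 2024
10 | Tina Davis | B- | Spring 2024
15 | Jack Martinez | B- | Fall 2023
1 | Bob Williams | B+ | Fall 2024
4 | Bob Williams | B+ | Spring 2024
5 | Sam Davis | B+ | Spring 2024
8 | Sam Davis | B+ | Spring 2024
2 | Peter Miller | B | Fall 2023
16 | Jack Martinez | A- | Fall 2024
7 | Jack Martinez | A | Fall 2023
14 | Noah Wilson | A | Spring 2024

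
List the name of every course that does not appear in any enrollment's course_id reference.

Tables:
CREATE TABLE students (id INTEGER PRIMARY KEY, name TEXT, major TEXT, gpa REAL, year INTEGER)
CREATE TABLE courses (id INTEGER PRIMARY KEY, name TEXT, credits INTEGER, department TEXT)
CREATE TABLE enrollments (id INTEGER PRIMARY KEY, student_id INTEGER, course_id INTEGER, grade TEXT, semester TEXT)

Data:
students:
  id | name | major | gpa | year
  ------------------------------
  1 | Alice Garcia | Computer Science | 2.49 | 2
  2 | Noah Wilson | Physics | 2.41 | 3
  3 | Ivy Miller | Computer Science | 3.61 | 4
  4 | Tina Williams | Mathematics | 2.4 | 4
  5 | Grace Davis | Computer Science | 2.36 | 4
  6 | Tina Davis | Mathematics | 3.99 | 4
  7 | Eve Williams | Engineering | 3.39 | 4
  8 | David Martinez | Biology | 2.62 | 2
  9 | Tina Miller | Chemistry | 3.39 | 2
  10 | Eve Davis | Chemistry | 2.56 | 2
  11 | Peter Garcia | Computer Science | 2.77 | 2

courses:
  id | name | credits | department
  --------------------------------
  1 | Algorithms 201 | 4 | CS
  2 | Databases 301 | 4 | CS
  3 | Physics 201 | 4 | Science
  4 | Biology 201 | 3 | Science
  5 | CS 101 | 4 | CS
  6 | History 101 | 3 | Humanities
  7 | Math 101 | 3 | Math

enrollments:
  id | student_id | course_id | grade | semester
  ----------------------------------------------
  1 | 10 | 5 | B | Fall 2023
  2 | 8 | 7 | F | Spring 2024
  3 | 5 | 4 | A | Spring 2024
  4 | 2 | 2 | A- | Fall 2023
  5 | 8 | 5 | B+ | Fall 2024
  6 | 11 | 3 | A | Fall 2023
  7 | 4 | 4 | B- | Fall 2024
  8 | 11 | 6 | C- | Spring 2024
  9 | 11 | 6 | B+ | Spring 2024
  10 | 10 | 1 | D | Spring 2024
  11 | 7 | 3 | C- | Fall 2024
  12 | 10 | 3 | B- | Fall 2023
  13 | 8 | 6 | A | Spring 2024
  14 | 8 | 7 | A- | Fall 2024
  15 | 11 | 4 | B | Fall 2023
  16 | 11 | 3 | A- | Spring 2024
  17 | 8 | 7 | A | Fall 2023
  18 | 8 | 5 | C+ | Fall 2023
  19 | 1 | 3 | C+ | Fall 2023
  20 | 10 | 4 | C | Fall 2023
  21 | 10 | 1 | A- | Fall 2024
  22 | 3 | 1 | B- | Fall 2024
SELECT p.name FROM courses p LEFT JOIN enrollments c ON c.course_id = p.id WHERE c.id IS NULL

Execution result:
(no rows)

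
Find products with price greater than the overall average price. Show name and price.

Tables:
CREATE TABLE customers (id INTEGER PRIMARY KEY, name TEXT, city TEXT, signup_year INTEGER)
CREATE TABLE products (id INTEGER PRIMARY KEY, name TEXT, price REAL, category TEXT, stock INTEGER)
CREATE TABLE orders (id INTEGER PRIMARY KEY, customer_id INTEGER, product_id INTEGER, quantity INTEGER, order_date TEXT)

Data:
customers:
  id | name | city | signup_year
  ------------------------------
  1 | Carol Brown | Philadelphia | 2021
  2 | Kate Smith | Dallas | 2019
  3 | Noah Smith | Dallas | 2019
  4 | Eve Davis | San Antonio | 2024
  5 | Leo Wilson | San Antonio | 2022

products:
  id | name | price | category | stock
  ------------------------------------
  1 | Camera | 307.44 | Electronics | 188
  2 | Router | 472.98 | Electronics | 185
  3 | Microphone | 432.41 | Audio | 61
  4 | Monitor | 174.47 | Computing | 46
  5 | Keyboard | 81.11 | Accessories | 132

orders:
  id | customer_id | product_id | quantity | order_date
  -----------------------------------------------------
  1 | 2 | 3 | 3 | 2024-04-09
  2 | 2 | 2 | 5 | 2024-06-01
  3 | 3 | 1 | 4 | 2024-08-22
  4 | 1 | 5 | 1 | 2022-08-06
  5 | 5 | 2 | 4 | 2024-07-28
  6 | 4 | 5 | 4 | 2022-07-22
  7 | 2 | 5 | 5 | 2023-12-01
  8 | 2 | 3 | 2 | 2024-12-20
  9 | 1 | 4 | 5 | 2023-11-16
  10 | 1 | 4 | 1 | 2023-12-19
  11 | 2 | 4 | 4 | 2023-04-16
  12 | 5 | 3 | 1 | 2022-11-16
SELECT name, price FROM products WHERE price > (SELECT AVG(price) FROM products)

Execution result:
name | price
Camera | 307.44
Router | 472.98
Microphone | 432.41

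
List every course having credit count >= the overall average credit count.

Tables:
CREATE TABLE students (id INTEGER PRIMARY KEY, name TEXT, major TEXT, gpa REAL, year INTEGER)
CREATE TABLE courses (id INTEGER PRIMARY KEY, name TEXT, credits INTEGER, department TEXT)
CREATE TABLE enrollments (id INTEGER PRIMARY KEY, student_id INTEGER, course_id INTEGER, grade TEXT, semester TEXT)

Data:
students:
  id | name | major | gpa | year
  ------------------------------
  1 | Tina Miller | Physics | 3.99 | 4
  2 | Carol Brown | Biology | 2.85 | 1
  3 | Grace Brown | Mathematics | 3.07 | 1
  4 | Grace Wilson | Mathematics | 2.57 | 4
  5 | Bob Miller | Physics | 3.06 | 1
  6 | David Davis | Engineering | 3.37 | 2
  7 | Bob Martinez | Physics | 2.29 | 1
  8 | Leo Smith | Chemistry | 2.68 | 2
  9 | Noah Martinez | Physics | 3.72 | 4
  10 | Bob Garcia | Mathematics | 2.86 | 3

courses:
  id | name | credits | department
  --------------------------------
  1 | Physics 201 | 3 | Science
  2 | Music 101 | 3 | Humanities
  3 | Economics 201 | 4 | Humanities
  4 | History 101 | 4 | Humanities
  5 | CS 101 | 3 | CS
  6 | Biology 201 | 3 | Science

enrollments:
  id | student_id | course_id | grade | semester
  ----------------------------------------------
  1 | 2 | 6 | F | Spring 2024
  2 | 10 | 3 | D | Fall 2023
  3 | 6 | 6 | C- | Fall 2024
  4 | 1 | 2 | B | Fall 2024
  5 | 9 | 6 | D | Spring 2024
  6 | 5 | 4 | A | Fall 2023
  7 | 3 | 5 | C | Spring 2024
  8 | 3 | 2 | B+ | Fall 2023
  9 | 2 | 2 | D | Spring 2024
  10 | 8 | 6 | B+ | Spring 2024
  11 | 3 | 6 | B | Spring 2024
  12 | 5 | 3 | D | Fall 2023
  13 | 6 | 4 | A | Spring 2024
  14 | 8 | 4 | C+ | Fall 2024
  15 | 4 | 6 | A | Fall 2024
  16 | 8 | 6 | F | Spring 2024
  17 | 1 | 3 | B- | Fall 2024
SELECT name, credits FROM courses WHERE credits >= (SELECT AVG(credits) FROM courses)

Execution result:
name | credits
Economics 201 | 4
History 101 | 4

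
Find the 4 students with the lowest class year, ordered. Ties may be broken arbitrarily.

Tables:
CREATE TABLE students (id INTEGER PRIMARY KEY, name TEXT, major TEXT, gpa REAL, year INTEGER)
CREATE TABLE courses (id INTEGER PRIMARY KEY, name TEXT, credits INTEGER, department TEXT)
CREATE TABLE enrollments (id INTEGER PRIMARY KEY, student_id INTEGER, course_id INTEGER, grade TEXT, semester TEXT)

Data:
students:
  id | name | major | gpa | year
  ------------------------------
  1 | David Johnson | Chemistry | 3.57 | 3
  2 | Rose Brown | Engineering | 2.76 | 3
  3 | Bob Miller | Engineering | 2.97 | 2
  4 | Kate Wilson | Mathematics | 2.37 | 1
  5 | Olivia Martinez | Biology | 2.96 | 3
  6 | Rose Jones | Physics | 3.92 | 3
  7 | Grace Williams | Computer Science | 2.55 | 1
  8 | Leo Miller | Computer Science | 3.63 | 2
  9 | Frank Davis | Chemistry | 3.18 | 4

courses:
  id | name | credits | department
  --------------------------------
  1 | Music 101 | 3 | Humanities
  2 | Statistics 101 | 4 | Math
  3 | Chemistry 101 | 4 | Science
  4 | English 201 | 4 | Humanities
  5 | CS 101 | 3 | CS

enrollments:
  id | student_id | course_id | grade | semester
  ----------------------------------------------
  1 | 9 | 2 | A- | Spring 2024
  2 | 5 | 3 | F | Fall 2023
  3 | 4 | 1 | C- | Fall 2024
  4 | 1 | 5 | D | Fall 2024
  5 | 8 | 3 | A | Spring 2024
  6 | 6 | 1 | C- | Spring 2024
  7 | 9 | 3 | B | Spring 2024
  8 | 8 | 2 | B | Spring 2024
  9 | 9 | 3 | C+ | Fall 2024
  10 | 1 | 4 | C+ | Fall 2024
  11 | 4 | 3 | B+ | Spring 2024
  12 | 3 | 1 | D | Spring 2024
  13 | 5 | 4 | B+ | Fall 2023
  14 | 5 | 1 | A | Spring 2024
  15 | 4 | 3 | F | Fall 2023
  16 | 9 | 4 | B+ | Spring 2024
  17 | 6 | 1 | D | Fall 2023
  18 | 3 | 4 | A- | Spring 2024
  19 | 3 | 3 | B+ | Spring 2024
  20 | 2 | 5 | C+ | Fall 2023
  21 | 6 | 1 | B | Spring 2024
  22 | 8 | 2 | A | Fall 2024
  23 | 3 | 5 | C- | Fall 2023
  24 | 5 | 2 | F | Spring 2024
SELECT name, year FROM students ORDER BY year ASC LIMIT 4

Execution result:
name | year
Kate Wilson | 1
Grace Williams | 1
Bob Miller | 2
Leo Miller | 2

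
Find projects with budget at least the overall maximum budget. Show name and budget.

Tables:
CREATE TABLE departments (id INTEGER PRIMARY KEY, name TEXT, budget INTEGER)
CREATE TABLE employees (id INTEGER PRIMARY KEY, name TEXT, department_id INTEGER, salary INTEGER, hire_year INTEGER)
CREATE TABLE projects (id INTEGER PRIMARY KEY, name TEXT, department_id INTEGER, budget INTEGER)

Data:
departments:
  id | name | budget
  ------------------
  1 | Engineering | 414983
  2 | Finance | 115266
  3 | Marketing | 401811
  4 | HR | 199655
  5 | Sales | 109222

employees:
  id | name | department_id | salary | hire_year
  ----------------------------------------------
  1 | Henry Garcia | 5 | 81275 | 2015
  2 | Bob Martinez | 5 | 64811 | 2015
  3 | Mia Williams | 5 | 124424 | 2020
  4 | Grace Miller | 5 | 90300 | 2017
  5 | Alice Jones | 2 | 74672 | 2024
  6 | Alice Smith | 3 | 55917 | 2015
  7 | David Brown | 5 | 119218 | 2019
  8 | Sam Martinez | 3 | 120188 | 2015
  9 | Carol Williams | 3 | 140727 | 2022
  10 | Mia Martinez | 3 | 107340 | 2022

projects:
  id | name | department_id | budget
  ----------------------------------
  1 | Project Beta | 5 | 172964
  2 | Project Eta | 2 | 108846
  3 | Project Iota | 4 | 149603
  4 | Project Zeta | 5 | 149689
SELECT name, budget FROM projects WHERE budget >= (SELECT MAX(budget) FROM projects)

Execution result:
name | budget
Project Beta | 172964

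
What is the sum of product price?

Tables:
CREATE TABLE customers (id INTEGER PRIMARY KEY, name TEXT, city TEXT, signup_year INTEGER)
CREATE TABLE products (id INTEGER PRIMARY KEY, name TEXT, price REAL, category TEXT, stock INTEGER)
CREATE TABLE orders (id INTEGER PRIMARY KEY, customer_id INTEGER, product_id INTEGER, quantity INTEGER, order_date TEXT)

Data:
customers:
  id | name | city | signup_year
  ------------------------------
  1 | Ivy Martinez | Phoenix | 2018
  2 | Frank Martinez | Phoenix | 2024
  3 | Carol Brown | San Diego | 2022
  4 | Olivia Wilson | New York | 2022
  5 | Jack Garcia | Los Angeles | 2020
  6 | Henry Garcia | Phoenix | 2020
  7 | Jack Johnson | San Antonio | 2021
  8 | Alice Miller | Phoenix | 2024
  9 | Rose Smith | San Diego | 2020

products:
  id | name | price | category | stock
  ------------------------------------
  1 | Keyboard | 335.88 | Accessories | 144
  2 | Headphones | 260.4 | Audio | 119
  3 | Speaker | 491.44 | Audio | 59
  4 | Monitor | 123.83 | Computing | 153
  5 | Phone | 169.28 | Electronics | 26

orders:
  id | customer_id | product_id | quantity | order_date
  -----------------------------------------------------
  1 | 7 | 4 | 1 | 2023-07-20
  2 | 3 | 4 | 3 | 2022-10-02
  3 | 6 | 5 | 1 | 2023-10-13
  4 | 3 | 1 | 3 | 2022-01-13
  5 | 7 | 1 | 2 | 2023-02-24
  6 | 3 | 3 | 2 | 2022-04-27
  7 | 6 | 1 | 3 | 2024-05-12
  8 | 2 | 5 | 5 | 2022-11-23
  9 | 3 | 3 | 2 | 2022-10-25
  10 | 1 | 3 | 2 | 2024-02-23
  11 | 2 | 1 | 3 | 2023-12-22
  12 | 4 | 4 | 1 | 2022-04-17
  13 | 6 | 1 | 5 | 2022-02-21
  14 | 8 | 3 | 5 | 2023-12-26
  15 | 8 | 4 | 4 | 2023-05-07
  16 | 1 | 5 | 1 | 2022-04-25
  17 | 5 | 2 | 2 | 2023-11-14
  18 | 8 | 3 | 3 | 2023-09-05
SELECT SUM(price) FROM products

Execution result:
1380.83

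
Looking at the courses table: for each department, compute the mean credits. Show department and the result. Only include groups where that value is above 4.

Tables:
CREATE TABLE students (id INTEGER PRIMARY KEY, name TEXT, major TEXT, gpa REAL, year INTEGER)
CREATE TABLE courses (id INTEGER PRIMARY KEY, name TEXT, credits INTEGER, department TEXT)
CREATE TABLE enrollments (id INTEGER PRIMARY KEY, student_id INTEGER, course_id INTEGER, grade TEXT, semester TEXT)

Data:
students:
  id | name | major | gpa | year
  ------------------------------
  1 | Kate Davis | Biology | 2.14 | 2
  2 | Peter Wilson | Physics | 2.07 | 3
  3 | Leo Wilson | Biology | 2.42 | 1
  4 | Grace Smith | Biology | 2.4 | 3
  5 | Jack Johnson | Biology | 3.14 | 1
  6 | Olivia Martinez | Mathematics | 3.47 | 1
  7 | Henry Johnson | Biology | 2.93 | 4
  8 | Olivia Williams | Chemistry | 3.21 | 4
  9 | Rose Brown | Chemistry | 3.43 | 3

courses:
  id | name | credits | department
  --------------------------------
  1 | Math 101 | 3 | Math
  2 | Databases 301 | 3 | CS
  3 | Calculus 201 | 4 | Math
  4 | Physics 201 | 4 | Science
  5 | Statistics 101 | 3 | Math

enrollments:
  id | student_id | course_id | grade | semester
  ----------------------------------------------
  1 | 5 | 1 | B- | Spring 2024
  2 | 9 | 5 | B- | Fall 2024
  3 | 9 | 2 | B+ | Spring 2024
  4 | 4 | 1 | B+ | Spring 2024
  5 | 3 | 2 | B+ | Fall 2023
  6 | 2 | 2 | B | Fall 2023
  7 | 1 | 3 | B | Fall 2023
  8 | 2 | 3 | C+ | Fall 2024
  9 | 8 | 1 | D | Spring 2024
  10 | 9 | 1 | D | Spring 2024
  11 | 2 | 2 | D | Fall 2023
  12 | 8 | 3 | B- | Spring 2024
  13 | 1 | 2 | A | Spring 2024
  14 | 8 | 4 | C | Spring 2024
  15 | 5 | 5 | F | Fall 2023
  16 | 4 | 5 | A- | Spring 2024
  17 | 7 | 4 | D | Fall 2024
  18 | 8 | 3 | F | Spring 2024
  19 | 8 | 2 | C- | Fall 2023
SELECT department, AVG(credits) AS avg_credits FROM courses GROUP BY department HAVING AVG(credits) > 4

Execution result:
(no rows)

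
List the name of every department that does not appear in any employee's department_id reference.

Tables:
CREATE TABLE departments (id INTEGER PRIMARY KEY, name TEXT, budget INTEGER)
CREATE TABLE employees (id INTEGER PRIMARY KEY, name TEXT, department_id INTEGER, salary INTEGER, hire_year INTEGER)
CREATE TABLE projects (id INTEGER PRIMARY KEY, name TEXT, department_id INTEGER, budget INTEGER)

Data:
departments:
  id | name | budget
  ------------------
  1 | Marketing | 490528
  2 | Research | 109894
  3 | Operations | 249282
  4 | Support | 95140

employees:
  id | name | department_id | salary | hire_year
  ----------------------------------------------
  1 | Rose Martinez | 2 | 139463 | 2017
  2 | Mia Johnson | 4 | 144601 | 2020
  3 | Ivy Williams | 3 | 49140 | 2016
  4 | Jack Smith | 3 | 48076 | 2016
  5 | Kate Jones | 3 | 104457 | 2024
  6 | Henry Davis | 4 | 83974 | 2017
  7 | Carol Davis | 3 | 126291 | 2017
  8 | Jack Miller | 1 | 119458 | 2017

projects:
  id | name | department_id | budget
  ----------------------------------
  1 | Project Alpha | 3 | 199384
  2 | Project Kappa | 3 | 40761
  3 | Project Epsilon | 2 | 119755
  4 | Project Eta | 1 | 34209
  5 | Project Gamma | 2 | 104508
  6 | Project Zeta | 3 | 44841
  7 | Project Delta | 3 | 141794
SELECT p.name FROM departments p LEFT JOIN employees c ON c.department_id = p.id WHERE c.id IS NULL

Execution result:
(no rows)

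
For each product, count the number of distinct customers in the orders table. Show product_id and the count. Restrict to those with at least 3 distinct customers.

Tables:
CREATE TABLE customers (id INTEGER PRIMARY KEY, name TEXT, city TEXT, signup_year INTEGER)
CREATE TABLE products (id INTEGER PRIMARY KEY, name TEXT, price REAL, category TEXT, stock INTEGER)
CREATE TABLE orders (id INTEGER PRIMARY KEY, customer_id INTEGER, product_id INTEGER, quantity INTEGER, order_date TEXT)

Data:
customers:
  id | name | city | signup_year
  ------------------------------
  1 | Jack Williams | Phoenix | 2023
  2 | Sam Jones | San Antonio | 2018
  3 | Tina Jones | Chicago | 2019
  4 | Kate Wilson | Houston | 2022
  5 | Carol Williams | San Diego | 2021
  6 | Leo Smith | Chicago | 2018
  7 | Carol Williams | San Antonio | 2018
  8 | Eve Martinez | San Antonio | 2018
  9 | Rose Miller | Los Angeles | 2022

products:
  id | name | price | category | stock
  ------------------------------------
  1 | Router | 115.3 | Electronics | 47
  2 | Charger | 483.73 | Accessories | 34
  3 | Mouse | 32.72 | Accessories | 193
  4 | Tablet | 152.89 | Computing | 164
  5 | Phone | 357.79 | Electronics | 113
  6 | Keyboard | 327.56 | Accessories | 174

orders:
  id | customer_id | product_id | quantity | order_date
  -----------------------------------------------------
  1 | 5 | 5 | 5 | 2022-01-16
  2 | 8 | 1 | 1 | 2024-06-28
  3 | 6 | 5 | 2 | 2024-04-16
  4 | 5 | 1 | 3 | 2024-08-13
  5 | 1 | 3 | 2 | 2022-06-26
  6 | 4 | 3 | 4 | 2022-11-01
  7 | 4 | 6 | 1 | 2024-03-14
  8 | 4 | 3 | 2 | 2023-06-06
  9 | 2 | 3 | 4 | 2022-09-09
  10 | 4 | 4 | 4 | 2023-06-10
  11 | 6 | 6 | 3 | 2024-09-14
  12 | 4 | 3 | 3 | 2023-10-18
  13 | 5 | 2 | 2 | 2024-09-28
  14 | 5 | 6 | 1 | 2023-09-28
SELECT product_id, COUNT(DISTINCT customer_id) AS distinct_customer_count FROM orders GROUP BY product_id HAVING COUNT(DISTINCT customer_id) >= 3

Execution result:
product_id | distinct_customer_count
3 | 3
6 | 3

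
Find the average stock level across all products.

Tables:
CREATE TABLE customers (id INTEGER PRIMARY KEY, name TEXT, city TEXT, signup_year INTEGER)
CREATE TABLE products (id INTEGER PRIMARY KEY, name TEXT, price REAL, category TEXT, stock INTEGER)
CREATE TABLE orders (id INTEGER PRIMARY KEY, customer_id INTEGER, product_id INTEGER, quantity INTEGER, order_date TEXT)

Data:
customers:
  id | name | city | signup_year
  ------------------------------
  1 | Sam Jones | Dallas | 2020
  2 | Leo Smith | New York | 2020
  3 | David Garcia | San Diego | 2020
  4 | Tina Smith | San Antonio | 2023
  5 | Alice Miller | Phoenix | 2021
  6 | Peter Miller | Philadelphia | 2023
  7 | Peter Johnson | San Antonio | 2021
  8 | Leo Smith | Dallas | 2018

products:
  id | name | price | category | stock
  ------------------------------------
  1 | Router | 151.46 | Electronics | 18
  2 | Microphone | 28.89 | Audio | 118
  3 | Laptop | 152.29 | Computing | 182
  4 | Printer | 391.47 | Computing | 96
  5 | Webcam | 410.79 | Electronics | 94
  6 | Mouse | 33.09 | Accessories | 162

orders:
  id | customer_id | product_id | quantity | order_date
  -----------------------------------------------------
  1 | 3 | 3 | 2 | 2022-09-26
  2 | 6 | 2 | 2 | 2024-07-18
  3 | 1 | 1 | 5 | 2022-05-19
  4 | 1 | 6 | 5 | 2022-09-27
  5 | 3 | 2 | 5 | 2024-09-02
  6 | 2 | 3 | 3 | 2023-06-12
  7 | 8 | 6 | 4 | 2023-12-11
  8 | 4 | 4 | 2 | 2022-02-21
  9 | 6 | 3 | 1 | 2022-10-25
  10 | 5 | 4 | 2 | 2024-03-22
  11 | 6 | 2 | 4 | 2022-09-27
SELECT AVG(stock) FROM products

Execution result:
111.67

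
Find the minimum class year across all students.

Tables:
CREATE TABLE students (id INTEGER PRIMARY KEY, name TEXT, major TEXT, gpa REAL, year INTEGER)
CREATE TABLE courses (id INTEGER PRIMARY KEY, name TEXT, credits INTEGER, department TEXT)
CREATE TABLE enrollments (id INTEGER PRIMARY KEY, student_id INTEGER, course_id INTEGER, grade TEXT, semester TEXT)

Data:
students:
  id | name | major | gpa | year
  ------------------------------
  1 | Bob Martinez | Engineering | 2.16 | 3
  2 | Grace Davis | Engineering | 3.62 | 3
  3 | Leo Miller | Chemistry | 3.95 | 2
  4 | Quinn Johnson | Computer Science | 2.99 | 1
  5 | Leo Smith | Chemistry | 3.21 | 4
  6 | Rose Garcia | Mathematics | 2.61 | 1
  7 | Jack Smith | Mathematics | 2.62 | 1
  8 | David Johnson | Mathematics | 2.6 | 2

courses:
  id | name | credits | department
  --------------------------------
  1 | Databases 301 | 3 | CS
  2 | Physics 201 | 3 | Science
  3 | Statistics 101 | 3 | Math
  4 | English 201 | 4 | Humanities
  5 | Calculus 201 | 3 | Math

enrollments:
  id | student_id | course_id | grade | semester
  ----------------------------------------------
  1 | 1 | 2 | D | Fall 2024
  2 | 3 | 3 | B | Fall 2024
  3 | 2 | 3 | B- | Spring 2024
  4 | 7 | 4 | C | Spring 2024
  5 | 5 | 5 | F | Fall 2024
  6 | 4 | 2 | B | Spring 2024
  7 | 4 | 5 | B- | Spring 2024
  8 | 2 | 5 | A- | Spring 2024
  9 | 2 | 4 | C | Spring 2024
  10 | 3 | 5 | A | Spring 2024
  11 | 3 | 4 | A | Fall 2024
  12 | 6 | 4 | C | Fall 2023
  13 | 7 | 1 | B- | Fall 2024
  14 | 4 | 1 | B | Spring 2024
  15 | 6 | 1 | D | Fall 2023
SELECT MIN(year) FROM students

Execution result:
1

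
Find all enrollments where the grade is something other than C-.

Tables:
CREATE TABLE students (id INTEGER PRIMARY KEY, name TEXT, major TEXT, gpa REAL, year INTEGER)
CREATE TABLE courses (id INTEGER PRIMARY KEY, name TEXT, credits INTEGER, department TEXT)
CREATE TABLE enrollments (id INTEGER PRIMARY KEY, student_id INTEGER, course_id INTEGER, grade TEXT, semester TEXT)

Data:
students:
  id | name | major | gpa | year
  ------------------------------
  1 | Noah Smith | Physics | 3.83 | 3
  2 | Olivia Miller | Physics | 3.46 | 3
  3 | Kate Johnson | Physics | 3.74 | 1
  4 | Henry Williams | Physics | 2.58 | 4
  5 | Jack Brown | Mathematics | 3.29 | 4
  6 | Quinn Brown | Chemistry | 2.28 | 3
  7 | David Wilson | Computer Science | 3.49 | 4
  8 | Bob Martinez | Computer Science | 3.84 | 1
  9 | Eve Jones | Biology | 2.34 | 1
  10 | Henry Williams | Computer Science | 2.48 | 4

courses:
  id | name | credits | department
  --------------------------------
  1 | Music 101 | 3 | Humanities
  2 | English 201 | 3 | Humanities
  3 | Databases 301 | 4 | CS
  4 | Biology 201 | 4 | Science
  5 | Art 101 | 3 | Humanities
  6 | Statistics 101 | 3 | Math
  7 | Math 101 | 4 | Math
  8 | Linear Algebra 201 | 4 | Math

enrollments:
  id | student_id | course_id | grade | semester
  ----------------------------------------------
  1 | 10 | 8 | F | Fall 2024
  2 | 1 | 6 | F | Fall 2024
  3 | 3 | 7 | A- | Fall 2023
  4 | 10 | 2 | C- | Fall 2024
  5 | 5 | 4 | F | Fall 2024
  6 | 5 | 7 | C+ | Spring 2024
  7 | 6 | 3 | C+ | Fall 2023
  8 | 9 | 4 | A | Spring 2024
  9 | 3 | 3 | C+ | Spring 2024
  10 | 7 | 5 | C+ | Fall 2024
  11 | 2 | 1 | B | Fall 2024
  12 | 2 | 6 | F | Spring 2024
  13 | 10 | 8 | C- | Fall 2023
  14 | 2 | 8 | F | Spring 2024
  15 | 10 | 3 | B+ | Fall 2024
SELECT id, grade FROM enrollments WHERE grade <> 'C-'

Execution result:
id | grade
1 | F
2 | F
3 | A-
5 | F
6 | C+
7 | C+
8 | A
9 | C+
10 | C+
11 | B
12 | F
14 | F
15 | B+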